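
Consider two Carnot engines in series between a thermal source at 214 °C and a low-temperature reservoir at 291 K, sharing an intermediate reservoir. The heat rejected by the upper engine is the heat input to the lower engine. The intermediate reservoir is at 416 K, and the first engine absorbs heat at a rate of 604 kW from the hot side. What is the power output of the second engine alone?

T_H = 214 °C → 214 + 273.15 = 487.15 K.
Heat entering the second stage: Q_m = Q_H·(T_m/T_H) = 604 × 416.00/487.15 = 515.8 kW.
Second-stage efficiency η₂ = 1 − T_C/T_m = 1 − 291.00/416.00 = 0.3005, so W₂ = η₂·Q_m = 155.0 kW.

Ẇ₂ ≈ 155.0 kW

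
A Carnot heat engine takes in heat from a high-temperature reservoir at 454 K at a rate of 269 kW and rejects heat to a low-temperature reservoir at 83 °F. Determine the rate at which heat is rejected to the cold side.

Q̇_C ≈ 179 kW

T_C = 83 °F → (83 − 32) × 5/9 = 28.33 °C = 301.48 K.
Carnot efficiency: η = 1 − T_C/T_H = 1 − 301.48/454.00 = 0.3359.
For a reversible cycle Q_C/Q_H = T_C/T_H, so Q_C = 269 × 301.48/454.00 = 179 kW.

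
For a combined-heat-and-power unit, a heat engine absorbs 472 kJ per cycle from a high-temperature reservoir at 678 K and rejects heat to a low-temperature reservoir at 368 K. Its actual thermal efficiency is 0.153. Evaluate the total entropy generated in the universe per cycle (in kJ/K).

W = η·Q_H = 0.153 × 472 = 72.22 kJ, so Q_C = Q_H − W = 399.8 kJ.
The hot reservoir loses entropy Q_H/T_H = 472/678.00 = 0.6962 kJ/K; the cold reservoir gains Q_C/T_C = 399.8/368.00 = 1.086 kJ/K.
ΔS_univ = −Q_H/T_H + Q_C/T_C = 0.3902 kJ/K (> 0, since η = 0.153 < η_Carnot = 0.457).

ΔS_univ ≈ 0.3902 kJ/K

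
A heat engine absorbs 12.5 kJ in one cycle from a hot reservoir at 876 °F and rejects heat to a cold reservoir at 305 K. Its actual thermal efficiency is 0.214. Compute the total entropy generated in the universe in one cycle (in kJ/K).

T_H = 876 °F → (876 − 32) × 5/9 = 468.89 °C = 742.04 K.
W = η·Q_H = 0.214 × 12.5 = 2.675 kJ, so Q_C = Q_H − W = 9.825 kJ.
Entropy balance on the reservoirs: −Q_H/T_H = -0.01685 kJ/K, +Q_C/T_C = 0.03221 kJ/K.
ΔS_univ = −Q_H/T_H + Q_C/T_C = 0.01537 kJ/K (> 0, since η = 0.214 < η_Carnot = 0.589).

ΔS_univ ≈ 0.01537 kJ/K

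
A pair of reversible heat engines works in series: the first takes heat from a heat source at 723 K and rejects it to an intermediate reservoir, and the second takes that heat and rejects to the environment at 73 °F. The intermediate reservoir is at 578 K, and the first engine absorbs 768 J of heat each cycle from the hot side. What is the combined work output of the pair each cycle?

T_C = 73 °F → (73 − 32) × 5/9 = 22.78 °C = 295.93 K.
Two reversible stages in series are equivalent to a single Carnot engine between T_H and T_C, so η_total = 1 − T_C/T_H = 1 − 295.93/723.00 = 0.5907.
W_total = η_total · Q_H = 0.5907 × 768 = 453.7 J.

W_total ≈ 453.7 J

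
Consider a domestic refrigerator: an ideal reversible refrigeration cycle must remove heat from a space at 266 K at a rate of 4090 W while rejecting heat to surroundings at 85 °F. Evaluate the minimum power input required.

T_H = 85 °F → (85 − 32) × 5/9 = 29.44 °C = 302.59 K.
COP_R = T_C/(T_H − T_C) = 266.00/36.59 = 7.2689.
W = Q_C/COP_R = 4090/7.2689 = 562.7 W.

Ẇ_in ≈ 562.7 W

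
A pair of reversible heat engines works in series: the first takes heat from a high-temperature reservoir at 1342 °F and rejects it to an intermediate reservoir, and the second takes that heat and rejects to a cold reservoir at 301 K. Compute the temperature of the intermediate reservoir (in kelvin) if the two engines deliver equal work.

T_m ≈ 651 K

T_H = 1342 °F → (1342 − 32) × 5/9 = 727.78 °C = 1000.93 K.
For reversible stages Q_m = Q_H·(T_m/T_H). Setting W₁ = Q_H(1 − T_m/T_H) equal to W₂ = Q_m(1 − T_C/T_m) = Q_H·(T_m − T_C)/T_H gives T_H − T_m = T_m − T_C, so T_m = (T_H + T_C)/2 = (1000.93 + 301.00)/2 = 651 K.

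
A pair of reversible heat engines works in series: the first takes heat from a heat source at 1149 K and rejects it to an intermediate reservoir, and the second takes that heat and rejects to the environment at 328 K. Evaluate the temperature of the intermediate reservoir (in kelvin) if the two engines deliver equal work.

T_m ≈ 738 K

For reversible stages Q_m = Q_H·(T_m/T_H). Setting W₁ = Q_H(1 − T_m/T_H) equal to W₂ = Q_m(1 − T_C/T_m) = Q_H·(T_m − T_C)/T_H gives T_H − T_m = T_m − T_C, so T_m = (T_H + T_C)/2 = (1149.00 + 328.00)/2 = 738 K.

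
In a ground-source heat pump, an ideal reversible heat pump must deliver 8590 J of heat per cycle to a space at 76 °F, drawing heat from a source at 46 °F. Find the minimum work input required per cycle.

T_H = 76 °F → (76 − 32) × 5/9 = 24.44 °C = 297.59 K.
T_C = 46 °F → (46 − 32) × 5/9 = 7.78 °C = 280.93 K.
The Carnot heat-pump COP is COP_HP = T_H/(T_H − T_C) = 297.59/16.67 = 17.8557.
W = Q_H/COP_HP = 8590/17.8557 = 481 J.

W_in ≈ 481 J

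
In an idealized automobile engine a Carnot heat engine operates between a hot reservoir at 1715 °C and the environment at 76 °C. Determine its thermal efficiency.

T_H = 1715 °C → 1715 + 273.15 = 1988.15 K.
T_C = 76 °C → 76 + 273.15 = 349.15 K.
Since the cycle is reversible, η = 1 − T_C/T_H = 1 − 349.15/1988.15 = 0.824.

η ≈ 0.824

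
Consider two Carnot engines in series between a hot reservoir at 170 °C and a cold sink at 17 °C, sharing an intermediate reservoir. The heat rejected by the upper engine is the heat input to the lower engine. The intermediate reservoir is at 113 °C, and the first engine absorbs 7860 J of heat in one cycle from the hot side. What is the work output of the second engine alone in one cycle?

T_H = 170 °C → 170 + 273.15 = 443.15 K.
T_C = 17 °C → 17 + 273.15 = 290.15 K.
T_m = 113 °C → 113 + 273.15 = 386.15 K.
Heat entering the second stage: Q_m = Q_H·(T_m/T_H) = 7860 × 386.15/443.15 = 6850 J.
Second-stage efficiency η₂ = 1 − T_C/T_m = 1 − 290.15/386.15 = 0.2486, so W₂ = η₂·Q_m = 1700 J.

W₂ ≈ 1700 J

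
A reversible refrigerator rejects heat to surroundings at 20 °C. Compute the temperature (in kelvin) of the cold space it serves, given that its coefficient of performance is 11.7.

T_C ≈ 270 K

T_H = 20 °C → 20 + 273.15 = 293.15 K.
COP_R = T_C/(T_H − T_C) ⇒ T_C = T_H·COP_R/(1 + COP_R) = 293.15 × 11.7/(1 + 11.7) = 270 K.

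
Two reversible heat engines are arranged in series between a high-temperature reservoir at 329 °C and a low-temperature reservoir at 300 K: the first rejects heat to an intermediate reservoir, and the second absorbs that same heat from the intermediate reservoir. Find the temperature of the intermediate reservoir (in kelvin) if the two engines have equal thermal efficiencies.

T_m ≈ 425 K

T_H = 329 °C → 329 + 273.15 = 602.15 K.
Equal efficiencies require 1 − T_m/T_H = 1 − T_C/T_m, i.e. T_m/T_H = T_C/T_m, so T_m = √(T_H·T_C) = √(602.15 × 300.00) = 425 K.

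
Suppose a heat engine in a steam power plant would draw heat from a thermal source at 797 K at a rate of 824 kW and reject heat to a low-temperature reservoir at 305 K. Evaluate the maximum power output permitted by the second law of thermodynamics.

The upper bound on efficiency is η_max = 1 − T_C/T_H = 1 − 305.00/797.00 = 0.6173.
W_max = η_max · Q_H = 0.6173 × 824 = 508.7 kW.

Ẇ_max ≈ 508.7 kW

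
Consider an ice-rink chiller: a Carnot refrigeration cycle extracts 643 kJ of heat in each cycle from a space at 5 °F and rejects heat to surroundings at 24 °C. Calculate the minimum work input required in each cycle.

W_in ≈ 97.14 kJ

T_H = 24 °C → 24 + 273.15 = 297.15 K.
T_C = 5 °F → (5 − 32) × 5/9 = -15.00 °C = 258.15 K.
COP_R = T_C/(T_H − T_C) = 258.15/39.00 = 6.6192.
W = Q_C/COP_R = 643/6.6192 = 97.14 kJ.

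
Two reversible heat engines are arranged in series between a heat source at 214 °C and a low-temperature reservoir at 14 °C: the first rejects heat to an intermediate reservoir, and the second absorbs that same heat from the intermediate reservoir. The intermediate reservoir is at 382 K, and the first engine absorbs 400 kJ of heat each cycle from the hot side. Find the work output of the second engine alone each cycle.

T_H = 214 °C → 214 + 273.15 = 487.15 K.
T_C = 14 °C → 14 + 273.15 = 287.15 K.
Heat entering the second stage: Q_m = Q_H·(T_m/T_H) = 400 × 382.00/487.15 = 314 kJ.
Second-stage efficiency η₂ = 1 − T_C/T_m = 1 − 287.15/382.00 = 0.2483, so W₂ = η₂·Q_m = 77.9 kJ.

W₂ ≈ 77.9 kJ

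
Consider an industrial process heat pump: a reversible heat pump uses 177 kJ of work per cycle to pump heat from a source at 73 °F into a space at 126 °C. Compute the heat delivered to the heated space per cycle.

Q_H ≈ 684.4 kJ

T_H = 126 °C → 126 + 273.15 = 399.15 K.
T_C = 73 °F → (73 − 32) × 5/9 = 22.78 °C = 295.93 K.
Reversible heating COP: COP_HP = T_H/(T_H − T_C) = 399.15/103.22 = 3.8669.
Q_H = COP_HP · W = 3.8669 × 177 = 684.4 kJ.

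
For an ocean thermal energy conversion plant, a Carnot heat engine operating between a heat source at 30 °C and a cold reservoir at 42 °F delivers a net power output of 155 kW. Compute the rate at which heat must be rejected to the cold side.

T_H = 30 °C → 30 + 273.15 = 303.15 K.
T_C = 42 °F → (42 − 32) × 5/9 = 5.56 °C = 278.71 K.
η_rev = 1 − T_C/T_H = 1 − 278.71/303.15 = 0.0806.
Since Q_C/Q_H = T_C/T_H and Q_H = W/η, Q_C = W·T_C/(T_H − T_C) = 155 × 278.71/24.44 = 1770 kW.

Q̇_C ≈ 1770 kW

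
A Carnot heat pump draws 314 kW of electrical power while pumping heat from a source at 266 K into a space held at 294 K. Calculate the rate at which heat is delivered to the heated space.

The Carnot heat-pump COP is COP_HP = T_H/(T_H − T_C) = 294.00/28.00 = 10.5000.
Q_H = COP_HP · W = 10.5000 × 314 = 3297 kW.

Q̇_H ≈ 3297 kW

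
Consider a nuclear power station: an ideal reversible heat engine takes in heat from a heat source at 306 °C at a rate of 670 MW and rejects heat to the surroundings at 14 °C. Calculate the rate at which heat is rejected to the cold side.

Q̇_C ≈ 332.2 MW

T_H = 306 °C → 306 + 273.15 = 579.15 K.
T_C = 14 °C → 14 + 273.15 = 287.15 K.
Carnot efficiency: η = 1 − T_C/T_H = 1 − 287.15/579.15 = 0.5042.
For a reversible cycle Q_C/Q_H = T_C/T_H, so Q_C = 670 × 287.15/579.15 = 332.2 MW.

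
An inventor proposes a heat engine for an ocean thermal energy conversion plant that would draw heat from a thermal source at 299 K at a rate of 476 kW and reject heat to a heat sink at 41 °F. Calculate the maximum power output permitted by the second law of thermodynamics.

Ẇ_max ≈ 33.2 kW

T_C = 41 °F → (41 − 32) × 5/9 = 5.00 °C = 278.15 K.
The upper bound on efficiency is η_max = 1 − T_C/T_H = 1 − 278.15/299.00 = 0.0697.
W_max = η_max · Q_H = 0.0697 × 476 = 33.2 kW.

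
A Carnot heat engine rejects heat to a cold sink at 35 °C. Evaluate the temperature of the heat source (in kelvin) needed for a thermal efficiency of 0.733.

T_H ≈ 1150 K

T_C = 35 °C → 35 + 273.15 = 308.15 K.
From η = 1 − T_C/T_H, solving for T_H gives T_H = T_C/(1 − η) = 308.15/(1 − 0.733) = 1150 K.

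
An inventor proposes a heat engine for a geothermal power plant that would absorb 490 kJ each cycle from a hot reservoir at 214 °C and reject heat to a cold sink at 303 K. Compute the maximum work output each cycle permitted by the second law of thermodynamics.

T_H = 214 °C → 214 + 273.15 = 487.15 K.
The second-law ceiling is the Carnot efficiency, η_max = 1 − T_C/T_H = 1 − 303.00/487.15 = 0.3780.
W_max = η_max · Q_H = 0.3780 × 490 = 185 kJ.

W_max ≈ 185 kJ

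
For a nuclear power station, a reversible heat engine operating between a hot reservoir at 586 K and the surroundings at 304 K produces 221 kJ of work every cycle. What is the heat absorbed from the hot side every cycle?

Q_H ≈ 459 kJ

Since the cycle is reversible, η = 1 − T_C/T_H = 1 − 304.00/586.00 = 0.4812.
Q_H = W/η = 221/0.4812 = 459 kJ.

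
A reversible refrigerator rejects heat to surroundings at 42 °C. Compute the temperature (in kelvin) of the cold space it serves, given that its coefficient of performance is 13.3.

T_H = 42 °C → 42 + 273.15 = 315.15 K.
COP_R = T_C/(T_H − T_C) ⇒ T_C = T_H·COP_R/(1 + COP_R) = 315.15 × 13.3/(1 + 13.3) = 293.1 K.

T_C ≈ 293.1 K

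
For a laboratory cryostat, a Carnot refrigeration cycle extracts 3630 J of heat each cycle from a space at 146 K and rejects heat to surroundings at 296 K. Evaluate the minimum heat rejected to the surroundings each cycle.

For a reversible cycle Q_H/Q_C = T_H/T_C, so Q_H = Q_C·T_H/T_C = 3630 × 296.00/146.00 = 7359 J.

Q_H ≈ 7359 J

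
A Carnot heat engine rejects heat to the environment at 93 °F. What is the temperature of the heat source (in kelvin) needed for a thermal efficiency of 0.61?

T_C = 93 °F → (93 − 32) × 5/9 = 33.89 °C = 307.04 K.
From η = 1 − T_C/T_H, solving for T_H gives T_H = T_C/(1 − η) = 307.04/(1 − 0.61) = 787.3 K.

T_H ≈ 787.3 K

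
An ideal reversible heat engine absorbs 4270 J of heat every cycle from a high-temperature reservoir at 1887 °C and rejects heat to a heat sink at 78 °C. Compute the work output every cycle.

W ≈ 3580 J

T_H = 1887 °C → 1887 + 273.15 = 2160.15 K.
T_C = 78 °C → 78 + 273.15 = 351.15 K.
Carnot efficiency: η = 1 − T_C/T_H = 1 − 351.15/2160.15 = 0.8374.
W = η·Q_H = 0.8374 × 4270 = 3580 J.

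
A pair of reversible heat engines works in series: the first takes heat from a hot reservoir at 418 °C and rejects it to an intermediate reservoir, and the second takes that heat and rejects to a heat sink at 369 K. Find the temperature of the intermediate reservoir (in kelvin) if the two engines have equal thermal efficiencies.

T_H = 418 °C → 418 + 273.15 = 691.15 K.
Equal efficiencies require 1 − T_m/T_H = 1 − T_C/T_m, i.e. T_m/T_H = T_C/T_m, so T_m = √(T_H·T_C) = √(691.15 × 369.00) = 505 K.

T_m ≈ 505 K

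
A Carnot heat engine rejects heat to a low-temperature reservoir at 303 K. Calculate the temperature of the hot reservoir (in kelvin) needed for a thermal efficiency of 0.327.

From η = 1 − T_C/T_H, solving for T_H gives T_H = T_C/(1 − η) = 303.00/(1 − 0.327) = 450.2 K.

T_H ≈ 450.2 K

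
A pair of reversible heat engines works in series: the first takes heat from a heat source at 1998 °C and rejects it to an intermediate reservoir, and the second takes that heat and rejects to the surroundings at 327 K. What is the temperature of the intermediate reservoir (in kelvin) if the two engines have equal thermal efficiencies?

T_m ≈ 862 K

T_H = 1998 °C → 1998 + 273.15 = 2271.15 K.
Equal efficiencies require 1 − T_m/T_H = 1 − T_C/T_m, i.e. T_m/T_H = T_C/T_m, so T_m = √(T_H·T_C) = √(2271.15 × 327.00) = 862 K.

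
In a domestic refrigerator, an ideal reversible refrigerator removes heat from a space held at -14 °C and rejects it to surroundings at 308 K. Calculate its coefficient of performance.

COP_R ≈ 5.31

T_C = -14 °C → -14 + 273.15 = 259.15 K.
COP_R = T_C/(T_H − T_C) = 259.15/(308.00 − 259.15) = 5.31.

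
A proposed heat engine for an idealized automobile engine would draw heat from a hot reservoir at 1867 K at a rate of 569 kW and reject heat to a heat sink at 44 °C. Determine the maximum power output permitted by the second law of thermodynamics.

Ẇ_max ≈ 472 kW

T_C = 44 °C → 44 + 273.15 = 317.15 K.
The upper bound on efficiency is η_max = 1 − T_C/T_H = 1 − 317.15/1867.00 = 0.8301.
W_max = η_max · Q_H = 0.8301 × 569 = 472 kW.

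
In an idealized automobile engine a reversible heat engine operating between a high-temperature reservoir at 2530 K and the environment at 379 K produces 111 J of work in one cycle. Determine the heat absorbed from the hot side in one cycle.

The Carnot efficiency is η = 1 − T_C/T_H = 1 − 379.00/2530.00 = 0.8502.
Q_H = W/η = 111/0.8502 = 131 J.

Q_H ≈ 131 J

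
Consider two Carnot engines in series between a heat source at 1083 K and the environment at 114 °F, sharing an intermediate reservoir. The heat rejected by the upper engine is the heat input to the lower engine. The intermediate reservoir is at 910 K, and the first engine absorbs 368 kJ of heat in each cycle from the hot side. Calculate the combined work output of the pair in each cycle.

T_C = 114 °F → (114 − 32) × 5/9 = 45.56 °C = 318.71 K.
Two reversible stages in series are equivalent to a single Carnot engine between T_H and T_C, so η_total = 1 − T_C/T_H = 1 − 318.71/1083.00 = 0.7057.
W_total = η_total · Q_H = 0.7057 × 368 = 260 kJ.

W_total ≈ 260 kJ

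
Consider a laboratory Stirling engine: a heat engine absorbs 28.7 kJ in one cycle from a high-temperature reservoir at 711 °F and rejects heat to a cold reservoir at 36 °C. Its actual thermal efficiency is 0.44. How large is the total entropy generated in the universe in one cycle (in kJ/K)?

ΔS_univ ≈ 0.00786 kJ/K

T_H = 711 °F → (711 − 32) × 5/9 = 377.22 °C = 650.37 K.
T_C = 36 °C → 36 + 273.15 = 309.15 K.
W = η·Q_H = 0.44 × 28.7 = 12.63 kJ, so Q_C = Q_H − W = 16.07 kJ.
The hot reservoir loses entropy Q_H/T_H = 28.7/650.37 = 0.04413 kJ/K; the cold reservoir gains Q_C/T_C = 16.07/309.15 = 0.05199 kJ/K.
ΔS_univ = −Q_H/T_H + Q_C/T_C = 0.00786 kJ/K (> 0, since η = 0.44 < η_Carnot = 0.525).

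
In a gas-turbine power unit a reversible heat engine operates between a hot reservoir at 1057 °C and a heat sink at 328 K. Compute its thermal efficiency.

T_H = 1057 °C → 1057 + 273.15 = 1330.15 K.
Carnot efficiency: η = 1 − T_C/T_H = 1 − 328.00/1330.15 = 0.7534.

η ≈ 0.7534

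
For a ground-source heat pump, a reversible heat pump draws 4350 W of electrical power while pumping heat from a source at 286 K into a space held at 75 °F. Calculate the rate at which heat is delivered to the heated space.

Q̇_H ≈ 117000 W

T_H = 75 °F → (75 − 32) × 5/9 = 23.89 °C = 297.04 K.
COP_HP = T_H/(T_H − T_C) = 297.04/11.04 = 26.9084.
Q_H = COP_HP · W = 26.9084 × 4350 = 117000 W.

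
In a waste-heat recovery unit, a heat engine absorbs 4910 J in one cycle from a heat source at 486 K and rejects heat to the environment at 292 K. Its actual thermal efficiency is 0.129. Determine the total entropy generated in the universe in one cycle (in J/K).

ΔS_univ ≈ 4.54 J/K

W = η·Q_H = 0.129 × 4910 = 633.4 J, so Q_C = Q_H − W = 4277 J.
Reservoir entropy changes: ΔS_H = −Q_H/T_H = −4910/486.00 = -10.10 J/K and ΔS_C = +Q_C/T_C = 4277/292.00 = 14.65 J/K.
ΔS_univ = −Q_H/T_H + Q_C/T_C = 4.54 J/K (> 0, since η = 0.129 < η_Carnot = 0.399).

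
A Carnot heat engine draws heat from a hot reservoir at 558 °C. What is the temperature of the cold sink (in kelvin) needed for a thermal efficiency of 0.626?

T_C ≈ 311 K

T_H = 558 °C → 558 + 273.15 = 831.15 K.
From η = 1 − T_C/T_H, T_C = T_H·(1 − η) = 831.15 × (1 − 0.626) = 311 K.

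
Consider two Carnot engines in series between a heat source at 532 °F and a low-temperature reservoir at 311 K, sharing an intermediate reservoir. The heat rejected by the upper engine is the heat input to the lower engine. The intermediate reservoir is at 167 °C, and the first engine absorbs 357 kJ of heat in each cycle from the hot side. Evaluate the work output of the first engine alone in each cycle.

T_H = 532 °F → (532 − 32) × 5/9 = 277.78 °C = 550.93 K.
T_m = 167 °C → 167 + 273.15 = 440.15 K.
First-stage efficiency η₁ = 1 − T_m/T_H = 1 − 440.15/550.93 = 0.2011.
W₁ = η₁·Q_H = 0.2011 × 357 = 71.8 kJ.

W₁ ≈ 71.8 kJ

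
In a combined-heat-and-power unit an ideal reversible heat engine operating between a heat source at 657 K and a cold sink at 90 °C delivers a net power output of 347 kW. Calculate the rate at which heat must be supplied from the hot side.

T_C = 90 °C → 90 + 273.15 = 363.15 K.
η_rev = 1 − T_C/T_H = 1 − 363.15/657.00 = 0.4473.
Q_H = W/η = 347/0.4473 = 776 kW.

Q̇_H ≈ 776 kW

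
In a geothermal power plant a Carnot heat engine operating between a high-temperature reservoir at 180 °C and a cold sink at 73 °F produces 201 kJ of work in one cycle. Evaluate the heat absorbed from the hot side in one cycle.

T_H = 180 °C → 180 + 273.15 = 453.15 K.
T_C = 73 °F → (73 − 32) × 5/9 = 22.78 °C = 295.93 K.
The Carnot efficiency is η = 1 − T_C/T_H = 1 − 295.93/453.15 = 0.3470.
Q_H = W/η = 201/0.3470 = 579 kJ.

Q_H ≈ 579 kJ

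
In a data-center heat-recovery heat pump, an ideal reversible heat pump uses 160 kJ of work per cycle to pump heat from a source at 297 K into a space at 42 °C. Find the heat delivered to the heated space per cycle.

Q_H ≈ 2780 kJ

T_H = 42 °C → 42 + 273.15 = 315.15 K.
COP_HP = T_H/(T_H − T_C) = 315.15/18.15 = 17.3636.
Q_H = COP_HP · W = 17.3636 × 160 = 2780 kJ.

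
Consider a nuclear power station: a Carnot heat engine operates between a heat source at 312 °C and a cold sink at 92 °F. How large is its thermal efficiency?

T_H = 312 °C → 312 + 273.15 = 585.15 K.
T_C = 92 °F → (92 − 32) × 5/9 = 33.33 °C = 306.48 K.
η_rev = 1 − T_C/T_H = 1 − 306.48/585.15 = 0.476.

η ≈ 0.476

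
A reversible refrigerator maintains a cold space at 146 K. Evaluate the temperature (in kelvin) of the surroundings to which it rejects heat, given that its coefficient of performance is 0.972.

T_H ≈ 296 K

COP_R = T_C/(T_H − T_C) ⇒ T_H = T_C·(1 + 1/COP_R) = 146.00 × (1 + 1/0.972) = 296 K.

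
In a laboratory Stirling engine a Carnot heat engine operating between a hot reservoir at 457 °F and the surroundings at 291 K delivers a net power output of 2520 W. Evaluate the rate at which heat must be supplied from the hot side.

Q̇_H ≈ 5880 W

T_H = 457 °F → (457 − 32) × 5/9 = 236.11 °C = 509.26 K.
η_rev = 1 − T_C/T_H = 1 − 291.00/509.26 = 0.4286.
Q_H = W/η = 2520/0.4286 = 5880 W.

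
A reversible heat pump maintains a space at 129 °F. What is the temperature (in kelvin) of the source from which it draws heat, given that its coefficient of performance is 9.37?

T_H = 129 °F → (129 − 32) × 5/9 = 53.89 °C = 327.04 K.
COP_HP = T_H/(T_H − T_C) ⇒ T_C = T_H·(COP_HP − 1)/COP_HP = 327.04 × (9.37 − 1)/9.37 = 292 K.

T_C ≈ 292 K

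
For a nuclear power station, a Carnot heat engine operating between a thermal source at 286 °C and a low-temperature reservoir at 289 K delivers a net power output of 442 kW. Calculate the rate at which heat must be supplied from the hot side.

Q̇_H ≈ 915 kW

T_H = 286 °C → 286 + 273.15 = 559.15 K.
The Carnot efficiency is η = 1 − T_C/T_H = 1 − 289.00/559.15 = 0.4831.
Q_H = W/η = 442/0.4831 = 915 kW.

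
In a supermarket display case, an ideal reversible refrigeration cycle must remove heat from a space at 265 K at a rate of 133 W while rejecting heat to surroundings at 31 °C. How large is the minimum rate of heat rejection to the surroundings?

Q̇_H ≈ 153 W

T_H = 31 °C → 31 + 273.15 = 304.15 K.
For a reversible cycle Q_H/Q_C = T_H/T_C, so Q_H = Q_C·T_H/T_C = 133 × 304.15/265.00 = 153 W.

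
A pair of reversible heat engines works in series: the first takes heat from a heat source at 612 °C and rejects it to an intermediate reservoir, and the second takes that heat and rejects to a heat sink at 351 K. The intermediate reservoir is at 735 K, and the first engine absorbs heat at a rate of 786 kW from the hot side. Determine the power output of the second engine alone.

Ẇ₂ ≈ 341 kW

T_H = 612 °C → 612 + 273.15 = 885.15 K.
Heat entering the second stage: Q_m = Q_H·(T_m/T_H) = 786 × 735.00/885.15 = 653 kW.
Second-stage efficiency η₂ = 1 − T_C/T_m = 1 − 351.00/735.00 = 0.5224, so W₂ = η₂·Q_m = 341 kW.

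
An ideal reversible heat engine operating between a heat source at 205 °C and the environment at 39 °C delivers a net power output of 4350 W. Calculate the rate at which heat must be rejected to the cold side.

Q̇_C ≈ 8180 W

T_H = 205 °C → 205 + 273.15 = 478.15 K.
T_C = 39 °C → 39 + 273.15 = 312.15 K.
Carnot efficiency: η = 1 − T_C/T_H = 1 − 312.15/478.15 = 0.3472.
Since Q_C/Q_H = T_C/T_H and Q_H = W/η, Q_C = W·T_C/(T_H − T_C) = 4350 × 312.15/166.00 = 8180 W.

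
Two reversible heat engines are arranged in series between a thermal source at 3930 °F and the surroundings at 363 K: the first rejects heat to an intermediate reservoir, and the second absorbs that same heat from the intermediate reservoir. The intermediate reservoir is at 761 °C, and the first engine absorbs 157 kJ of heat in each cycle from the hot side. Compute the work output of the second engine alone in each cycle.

T_H = 3930 °F → (3930 − 32) × 5/9 = 2165.56 °C = 2438.71 K.
T_m = 761 °C → 761 + 273.15 = 1034.15 K.
Heat entering the second stage: Q_m = Q_H·(T_m/T_H) = 157 × 1034.15/2438.71 = 66.58 kJ.
Second-stage efficiency η₂ = 1 − T_C/T_m = 1 − 363.00/1034.15 = 0.6490, so W₂ = η₂·Q_m = 43.21 kJ.

W₂ ≈ 43.21 kJ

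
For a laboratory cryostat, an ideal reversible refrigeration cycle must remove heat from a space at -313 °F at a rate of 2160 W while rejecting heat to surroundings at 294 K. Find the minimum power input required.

T_C = -313 °F → (-313 − 32) × 5/9 = -191.67 °C = 81.48 K.
Carnot COP: COP_R = T_C/(T_H − T_C) = 81.48/212.52 = 0.3834.
W = Q_C/COP_R = 2160/0.3834 = 5633 W.

Ẇ_in ≈ 5633 W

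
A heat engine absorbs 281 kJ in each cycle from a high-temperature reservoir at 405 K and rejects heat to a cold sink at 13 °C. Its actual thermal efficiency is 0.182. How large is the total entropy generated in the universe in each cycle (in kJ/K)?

ΔS_univ ≈ 0.1095 kJ/K

T_C = 13 °C → 13 + 273.15 = 286.15 K.
W = η·Q_H = 0.182 × 281 = 51.14 kJ, so Q_C = Q_H − W = 229.9 kJ.
Reservoir entropy changes: ΔS_H = −Q_H/T_H = −281/405.00 = -0.6938 kJ/K and ΔS_C = +Q_C/T_C = 229.9/286.15 = 0.8033 kJ/K.
ΔS_univ = −Q_H/T_H + Q_C/T_C = 0.1095 kJ/K (> 0, since η = 0.182 < η_Carnot = 0.293).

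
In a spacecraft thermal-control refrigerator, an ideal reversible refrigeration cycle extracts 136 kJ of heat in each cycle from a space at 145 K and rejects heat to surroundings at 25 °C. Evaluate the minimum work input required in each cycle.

T_H = 25 °C → 25 + 273.15 = 298.15 K.
For a reversible refrigerator, COP_R = T_C/(T_H − T_C) = 145.00/153.15 = 0.9468.
W = Q_C/COP_R = 136/0.9468 = 144 kJ.

W_in ≈ 144 kJ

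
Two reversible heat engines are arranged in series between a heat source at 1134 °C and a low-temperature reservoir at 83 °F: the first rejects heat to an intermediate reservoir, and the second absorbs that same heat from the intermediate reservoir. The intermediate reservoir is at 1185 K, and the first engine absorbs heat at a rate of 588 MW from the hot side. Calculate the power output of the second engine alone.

Ẇ₂ ≈ 369.2 MW

T_H = 1134 °C → 1134 + 273.15 = 1407.15 K.
T_C = 83 °F → (83 − 32) × 5/9 = 28.33 °C = 301.48 K.
Heat entering the second stage: Q_m = Q_H·(T_m/T_H) = 588 × 1185.00/1407.15 = 495.2 MW.
Second-stage efficiency η₂ = 1 − T_C/T_m = 1 − 301.48/1185.00 = 0.7456, so W₂ = η₂·Q_m = 369.2 MW.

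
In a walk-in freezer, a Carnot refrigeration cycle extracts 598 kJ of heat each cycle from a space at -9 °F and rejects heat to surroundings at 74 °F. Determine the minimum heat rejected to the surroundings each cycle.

T_H = 74 °F → (74 − 32) × 5/9 = 23.33 °C = 296.48 K.
T_C = -9 °F → (-9 − 32) × 5/9 = -22.78 °C = 250.37 K.
For a reversible cycle Q_H/Q_C = T_H/T_C, so Q_H = Q_C·T_H/T_C = 598 × 296.48/250.37 = 708 kJ.

Q_H ≈ 708 kJ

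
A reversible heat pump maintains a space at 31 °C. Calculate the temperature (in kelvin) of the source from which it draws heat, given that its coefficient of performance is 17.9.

T_H = 31 °C → 31 + 273.15 = 304.15 K.
COP_HP = T_H/(T_H − T_C) ⇒ T_C = T_H·(COP_HP − 1)/COP_HP = 304.15 × (17.9 − 1)/17.9 = 287 K.

T_C ≈ 287 K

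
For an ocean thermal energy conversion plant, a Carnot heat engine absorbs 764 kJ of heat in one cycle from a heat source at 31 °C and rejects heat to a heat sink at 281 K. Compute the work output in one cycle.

W ≈ 58.15 kJ

T_H = 31 °C → 31 + 273.15 = 304.15 K.
Since the cycle is reversible, η = 1 − T_C/T_H = 1 − 281.00/304.15 = 0.0761.
W = η·Q_H = 0.0761 × 764 = 58.15 kJ.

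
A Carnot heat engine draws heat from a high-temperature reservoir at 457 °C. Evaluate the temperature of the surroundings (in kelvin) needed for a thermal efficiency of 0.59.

T_C ≈ 299.4 K

T_H = 457 °C → 457 + 273.15 = 730.15 K.
From η = 1 − T_C/T_H, T_C = T_H·(1 − η) = 730.15 × (1 − 0.59) = 299.4 K.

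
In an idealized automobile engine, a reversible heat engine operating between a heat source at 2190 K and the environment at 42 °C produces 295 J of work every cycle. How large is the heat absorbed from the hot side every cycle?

Q_H ≈ 344.6 J

T_C = 42 °C → 42 + 273.15 = 315.15 K.
Carnot efficiency: η = 1 − T_C/T_H = 1 − 315.15/2190.00 = 0.8561.
Q_H = W/η = 295/0.8561 = 344.6 J.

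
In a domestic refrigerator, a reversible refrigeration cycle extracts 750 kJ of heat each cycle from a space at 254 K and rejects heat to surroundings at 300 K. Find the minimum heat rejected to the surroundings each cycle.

For a reversible cycle Q_H/Q_C = T_H/T_C, so Q_H = Q_C·T_H/T_C = 750 × 300.00/254.00 = 886 kJ.

Q_H ≈ 886 kJ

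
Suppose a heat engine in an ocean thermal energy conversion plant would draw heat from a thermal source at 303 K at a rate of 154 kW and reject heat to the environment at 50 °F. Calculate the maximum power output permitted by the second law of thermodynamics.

T_C = 50 °F → (50 − 32) × 5/9 = 10.00 °C = 283.15 K.
No engine can exceed the Carnot limit: η_max = 1 − T_C/T_H = 1 − 283.15/303.00 = 0.0655.
W_max = η_max · Q_H = 0.0655 × 154 = 10.1 kW.

Ẇ_max ≈ 10.1 kW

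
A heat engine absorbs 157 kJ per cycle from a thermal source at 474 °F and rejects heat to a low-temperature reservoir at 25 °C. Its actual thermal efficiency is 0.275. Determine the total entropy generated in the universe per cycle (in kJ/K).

ΔS_univ ≈ 0.0791 kJ/K

T_H = 474 °F → (474 − 32) × 5/9 = 245.56 °C = 518.71 K.
T_C = 25 °C → 25 + 273.15 = 298.15 K.
W = η·Q_H = 0.275 × 157 = 43.18 kJ, so Q_C = Q_H − W = 113.8 kJ.
Entropy balance on the reservoirs: −Q_H/T_H = -0.3027 kJ/K, +Q_C/T_C = 0.3818 kJ/K.
ΔS_univ = −Q_H/T_H + Q_C/T_C = 0.0791 kJ/K (> 0, since η = 0.275 < η_Carnot = 0.425).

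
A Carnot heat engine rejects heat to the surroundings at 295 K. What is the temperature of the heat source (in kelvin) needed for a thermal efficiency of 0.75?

T_H ≈ 1180 K

From η = 1 − T_C/T_H, solving for T_H gives T_H = T_C/(1 − η) = 295.00/(1 − 0.75) = 1180 K.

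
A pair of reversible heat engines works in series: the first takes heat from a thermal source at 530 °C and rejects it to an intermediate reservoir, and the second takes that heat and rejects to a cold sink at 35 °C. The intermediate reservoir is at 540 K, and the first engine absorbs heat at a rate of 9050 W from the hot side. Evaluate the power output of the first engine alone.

T_H = 530 °C → 530 + 273.15 = 803.15 K.
T_C = 35 °C → 35 + 273.15 = 308.15 K.
First-stage efficiency η₁ = 1 − T_m/T_H = 1 − 540.00/803.15 = 0.3276.
W₁ = η₁·Q_H = 0.3276 × 9050 = 2965 W.

Ẇ₁ ≈ 2965 W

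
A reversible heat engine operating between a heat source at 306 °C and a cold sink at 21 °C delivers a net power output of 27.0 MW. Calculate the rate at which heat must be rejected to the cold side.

T_H = 306 °C → 306 + 273.15 = 579.15 K.
T_C = 21 °C → 21 + 273.15 = 294.15 K.
The Carnot efficiency is η = 1 − T_C/T_H = 1 − 294.15/579.15 = 0.4921.
Since Q_C/Q_H = T_C/T_H and Q_H = W/η, Q_C = W·T_C/(T_H − T_C) = 27.0 × 294.15/285.00 = 27.9 MW.

Q̇_C ≈ 27.9 MW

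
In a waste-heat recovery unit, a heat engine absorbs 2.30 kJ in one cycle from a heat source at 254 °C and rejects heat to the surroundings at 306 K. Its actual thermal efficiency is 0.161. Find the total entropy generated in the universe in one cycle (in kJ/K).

T_H = 254 °C → 254 + 273.15 = 527.15 K.
W = η·Q_H = 0.161 × 2.30 = 0.3703 kJ, so Q_C = Q_H − W = 1.930 kJ.
Reservoir entropy changes: ΔS_H = −Q_H/T_H = −2.30/527.15 = -0.004363 kJ/K and ΔS_C = +Q_C/T_C = 1.930/306.00 = 0.006306 kJ/K.
ΔS_univ = −Q_H/T_H + Q_C/T_C = 0.00194 kJ/K (> 0, since η = 0.161 < η_Carnot = 0.420).

ΔS_univ ≈ 0.00194 kJ/K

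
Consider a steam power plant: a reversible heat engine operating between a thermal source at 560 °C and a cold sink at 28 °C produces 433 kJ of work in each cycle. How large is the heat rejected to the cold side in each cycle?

Q_C ≈ 245 kJ

T_H = 560 °C → 560 + 273.15 = 833.15 K.
T_C = 28 °C → 28 + 273.15 = 301.15 K.
For a reversible engine, η = 1 − T_C/T_H = 1 − 301.15/833.15 = 0.6385.
Since Q_C/Q_H = T_C/T_H and Q_H = W/η, Q_C = W·T_C/(T_H − T_C) = 433 × 301.15/532.00 = 245 kJ.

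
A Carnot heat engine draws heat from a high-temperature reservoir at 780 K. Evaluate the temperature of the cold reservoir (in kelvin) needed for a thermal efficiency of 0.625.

T_C ≈ 292 K

From η = 1 − T_C/T_H, T_C = T_H·(1 − η) = 780.00 × (1 − 0.625) = 292 K.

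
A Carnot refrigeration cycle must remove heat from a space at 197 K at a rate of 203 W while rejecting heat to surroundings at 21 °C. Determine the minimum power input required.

Ẇ_in ≈ 100 W

T_H = 21 °C → 21 + 273.15 = 294.15 K.
The reversible coefficient of performance is COP_R = T_C/(T_H − T_C) = 197.00/97.15 = 2.0278.
W = Q_C/COP_R = 203/2.0278 = 100 W.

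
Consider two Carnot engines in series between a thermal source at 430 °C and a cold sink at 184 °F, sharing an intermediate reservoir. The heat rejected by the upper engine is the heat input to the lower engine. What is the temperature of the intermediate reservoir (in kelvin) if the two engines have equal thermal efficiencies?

T_m ≈ 501 K

T_H = 430 °C → 430 + 273.15 = 703.15 K.
T_C = 184 °F → (184 − 32) × 5/9 = 84.44 °C = 357.59 K.
Equal efficiencies require 1 − T_m/T_H = 1 − T_C/T_m, i.e. T_m/T_H = T_C/T_m, so T_m = √(T_H·T_C) = √(703.15 × 357.59) = 501 K.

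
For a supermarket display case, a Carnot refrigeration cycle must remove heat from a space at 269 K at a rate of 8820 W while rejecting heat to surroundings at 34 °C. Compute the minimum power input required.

Ẇ_in ≈ 1251 W

T_H = 34 °C → 34 + 273.15 = 307.15 K.
For a reversible refrigerator, COP_R = T_C/(T_H − T_C) = 269.00/38.15 = 7.0511.
W = Q_C/COP_R = 8820/7.0511 = 1251 W.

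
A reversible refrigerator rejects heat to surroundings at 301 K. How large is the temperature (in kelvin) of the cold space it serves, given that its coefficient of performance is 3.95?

COP_R = T_C/(T_H − T_C) ⇒ T_C = T_H·COP_R/(1 + COP_R) = 301.00 × 3.95/(1 + 3.95) = 240.2 K.

T_C ≈ 240.2 K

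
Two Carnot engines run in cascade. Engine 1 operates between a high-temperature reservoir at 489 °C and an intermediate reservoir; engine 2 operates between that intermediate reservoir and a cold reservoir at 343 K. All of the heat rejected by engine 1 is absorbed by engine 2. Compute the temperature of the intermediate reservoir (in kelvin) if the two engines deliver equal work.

T_m ≈ 553 K

T_H = 489 °C → 489 + 273.15 = 762.15 K.
For reversible stages Q_m = Q_H·(T_m/T_H). Setting W₁ = Q_H(1 − T_m/T_H) equal to W₂ = Q_m(1 − T_C/T_m) = Q_H·(T_m − T_C)/T_H gives T_H − T_m = T_m − T_C, so T_m = (T_H + T_C)/2 = (762.15 + 343.00)/2 = 553 K.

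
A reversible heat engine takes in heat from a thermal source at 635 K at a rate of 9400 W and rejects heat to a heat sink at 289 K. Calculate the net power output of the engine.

η_rev = 1 − T_C/T_H = 1 − 289.00/635.00 = 0.5449.
W = η·Q_H = 0.5449 × 9400 = 5122 W.

Ẇ ≈ 5122 W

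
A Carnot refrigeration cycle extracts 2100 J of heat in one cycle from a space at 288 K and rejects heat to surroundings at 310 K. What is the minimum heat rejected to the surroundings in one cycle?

Q_H ≈ 2260 J

For a reversible cycle Q_H/Q_C = T_H/T_C, so Q_H = Q_C·T_H/T_C = 2100 × 310.00/288.00 = 2260 J.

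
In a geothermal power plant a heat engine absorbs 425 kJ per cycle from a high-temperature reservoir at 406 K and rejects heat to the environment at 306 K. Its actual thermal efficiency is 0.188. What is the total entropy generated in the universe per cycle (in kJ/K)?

W = η·Q_H = 0.188 × 425 = 79.90 kJ, so Q_C = Q_H − W = 345.1 kJ.
The hot reservoir loses entropy Q_H/T_H = 425/406.00 = 1.047 kJ/K; the cold reservoir gains Q_C/T_C = 345.1/306.00 = 1.128 kJ/K.
ΔS_univ = −Q_H/T_H + Q_C/T_C = 0.0810 kJ/K (> 0, since η = 0.188 < η_Carnot = 0.246).

ΔS_univ ≈ 0.0810 kJ/K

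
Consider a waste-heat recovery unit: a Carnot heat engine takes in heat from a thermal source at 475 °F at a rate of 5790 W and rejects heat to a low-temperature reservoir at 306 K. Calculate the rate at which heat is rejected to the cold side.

T_H = 475 °F → (475 − 32) × 5/9 = 246.11 °C = 519.26 K.
Carnot efficiency: η = 1 − T_C/T_H = 1 − 306.00/519.26 = 0.4107.
For a reversible cycle Q_C/Q_H = T_C/T_H, so Q_C = 5790 × 306.00/519.26 = 3412 W.

Q̇_C ≈ 3412 W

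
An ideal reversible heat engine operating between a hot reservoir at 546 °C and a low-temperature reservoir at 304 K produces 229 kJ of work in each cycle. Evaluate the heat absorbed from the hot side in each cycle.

Q_H ≈ 364 kJ

T_H = 546 °C → 546 + 273.15 = 819.15 K.
The Carnot efficiency is η = 1 − T_C/T_H = 1 − 304.00/819.15 = 0.6289.
Q_H = W/η = 229/0.6289 = 364 kJ.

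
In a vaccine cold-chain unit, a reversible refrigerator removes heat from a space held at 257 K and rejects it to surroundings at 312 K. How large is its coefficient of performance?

COP_R ≈ 4.67

COP_R = T_C/(T_H − T_C) = 257.00/(312.00 − 257.00) = 4.67.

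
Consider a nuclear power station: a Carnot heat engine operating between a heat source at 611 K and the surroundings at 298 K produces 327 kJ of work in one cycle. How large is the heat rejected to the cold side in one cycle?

Q_C ≈ 311.3 kJ

Since the cycle is reversible, η = 1 − T_C/T_H = 1 − 298.00/611.00 = 0.5123.
Since Q_C/Q_H = T_C/T_H and Q_H = W/η, Q_C = W·T_C/(T_H − T_C) = 327 × 298.00/313.00 = 311.3 kJ.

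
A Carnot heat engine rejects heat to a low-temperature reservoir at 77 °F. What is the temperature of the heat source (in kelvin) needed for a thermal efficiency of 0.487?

T_H ≈ 581.2 K

T_C = 77 °F → (77 − 32) × 5/9 = 25.00 °C = 298.15 K.
From η = 1 − T_C/T_H, solving for T_H gives T_H = T_C/(1 − η) = 298.15/(1 − 0.487) = 581.2 K.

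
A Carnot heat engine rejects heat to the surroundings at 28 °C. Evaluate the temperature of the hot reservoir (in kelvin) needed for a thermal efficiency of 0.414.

T_H ≈ 514 K

T_C = 28 °C → 28 + 273.15 = 301.15 K.
From η = 1 − T_C/T_H, solving for T_H gives T_H = T_C/(1 − η) = 301.15/(1 − 0.414) = 514 K.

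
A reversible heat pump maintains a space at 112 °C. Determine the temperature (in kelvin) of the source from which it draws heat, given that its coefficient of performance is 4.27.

T_C ≈ 295 K

T_H = 112 °C → 112 + 273.15 = 385.15 K.
COP_HP = T_H/(T_H − T_C) ⇒ T_C = T_H·(COP_HP − 1)/COP_HP = 385.15 × (4.27 − 1)/4.27 = 295 K.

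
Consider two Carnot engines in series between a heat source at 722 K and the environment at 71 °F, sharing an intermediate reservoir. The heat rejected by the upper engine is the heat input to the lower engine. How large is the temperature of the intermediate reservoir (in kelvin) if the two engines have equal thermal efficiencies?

T_C = 71 °F → (71 − 32) × 5/9 = 21.67 °C = 294.82 K.
Equal efficiencies require 1 − T_m/T_H = 1 − T_C/T_m, i.e. T_m/T_H = T_C/T_m, so T_m = √(T_H·T_C) = √(722.00 × 294.82) = 461 K.

T_m ≈ 461 K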